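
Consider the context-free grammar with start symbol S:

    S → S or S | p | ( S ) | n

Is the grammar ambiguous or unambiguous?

Witness: n or n or n

Derivation 1: S ⇒ S or S ⇒ S or S or S ⇒ n or S or S ⇒ n or n or S ⇒ n or n or n
Derivation 2: S ⇒ S or S ⇒ n or S ⇒ n or S or S ⇒ n or n or S ⇒ n or n or n

Two distinct leftmost derivations for the same string.

Ambiguous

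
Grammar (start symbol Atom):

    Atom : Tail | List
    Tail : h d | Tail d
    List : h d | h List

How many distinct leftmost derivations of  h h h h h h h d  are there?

1

Parse trees for h h h h h h h d:
  [Atom [List h [List h [List h [List h [List h [List h [List h d]]]]]]]]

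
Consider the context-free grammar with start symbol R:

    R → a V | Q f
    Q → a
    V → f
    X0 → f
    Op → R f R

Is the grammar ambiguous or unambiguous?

Ambiguous

Witness: a f

Derivation 1: R ⇒ a V ⇒ a f
Derivation 2: R ⇒ Q f ⇒ a f

Two distinct leftmost derivations for the same string.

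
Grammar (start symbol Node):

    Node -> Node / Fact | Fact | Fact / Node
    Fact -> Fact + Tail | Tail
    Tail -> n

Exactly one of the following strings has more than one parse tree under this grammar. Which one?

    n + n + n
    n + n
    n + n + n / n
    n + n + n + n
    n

n + n + n: 1 tree
n + n: 1 tree
n + n + n / n: 2 trees
n + n + n + n: 1 tree
n: 1 tree

n + n + n / n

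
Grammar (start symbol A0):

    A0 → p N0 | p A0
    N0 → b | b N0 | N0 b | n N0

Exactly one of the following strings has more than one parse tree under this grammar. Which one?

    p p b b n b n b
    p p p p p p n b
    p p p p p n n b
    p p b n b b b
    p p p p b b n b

p p b b n b n b: 1 tree
p p p p p p n b: 1 tree
p p p p p n n b: 1 tree
p p b n b b b: 11 trees
p p p p b b n b: 1 tree

p p b n b b b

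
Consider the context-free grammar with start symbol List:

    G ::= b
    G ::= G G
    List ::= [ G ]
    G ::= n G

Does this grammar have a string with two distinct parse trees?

Ambiguous

Witness: [ b b b ]

Derivation 1: List ⇒ [ G ] ⇒ [ G G ] ⇒ [ b G ] ⇒ [ b G G ] ⇒ [ b b G ] ⇒ [ b b b ]
Derivation 2: List ⇒ [ G ] ⇒ [ G G ] ⇒ [ G G G ] ⇒ [ b G G ] ⇒ [ b b G ] ⇒ [ b b b ]

Two distinct leftmost derivations for the same string.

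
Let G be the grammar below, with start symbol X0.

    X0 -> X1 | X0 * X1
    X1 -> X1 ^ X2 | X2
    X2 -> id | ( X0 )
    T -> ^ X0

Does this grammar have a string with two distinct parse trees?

Unambiguous

Only X0, X1, X2 are reachable from X0; ignoring the rest: X0 → X0 * X1 | X1  ;  X1 → X1 ^ X2 | X2  — a left-associative chain with X2 at the bottom. Each string factors uniquely by precedence.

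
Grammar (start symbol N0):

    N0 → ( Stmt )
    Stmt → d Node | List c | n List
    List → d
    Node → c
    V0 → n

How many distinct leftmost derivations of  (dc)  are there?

Parse trees for (dc):
  [N0 ( [Stmt d [Node c]] )]
  [N0 ( [Stmt [List d] c] )]

2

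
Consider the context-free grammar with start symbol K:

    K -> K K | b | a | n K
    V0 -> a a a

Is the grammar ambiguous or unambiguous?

Witness: a a a

Derivation 1: K ⇒ K K ⇒ K K K ⇒ a K K ⇒ a a K ⇒ a a a
Derivation 2: K ⇒ K K ⇒ a K ⇒ a K K ⇒ a a K ⇒ a a a

Two distinct leftmost derivations for the same string.

Ambiguous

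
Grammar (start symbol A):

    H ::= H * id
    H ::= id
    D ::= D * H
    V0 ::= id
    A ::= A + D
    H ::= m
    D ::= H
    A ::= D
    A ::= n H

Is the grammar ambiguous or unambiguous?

Witness: id * id

Derivation 1: A ⇒ D ⇒ D * H ⇒ H * H ⇒ id * H ⇒ id * id
Derivation 2: A ⇒ D ⇒ H ⇒ H * id ⇒ id * id

Two distinct leftmost derivations for the same string.

Ambiguous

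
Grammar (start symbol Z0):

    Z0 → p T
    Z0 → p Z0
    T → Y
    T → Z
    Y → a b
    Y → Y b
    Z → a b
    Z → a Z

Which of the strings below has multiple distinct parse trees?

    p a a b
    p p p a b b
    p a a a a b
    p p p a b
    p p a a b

p p p a b

p a a b: 1 tree
p p p a b b: 1 tree
p a a a a b: 1 tree
p p p a b: 2 trees
p p a a b: 1 tree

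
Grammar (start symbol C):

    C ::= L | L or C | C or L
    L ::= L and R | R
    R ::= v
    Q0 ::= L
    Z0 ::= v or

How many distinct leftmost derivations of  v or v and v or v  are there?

4

Parse trees for v or v and v or v:
  [C [L [R v]] or [C [L [L [R v]] and [R v]] or [C [L [R v]]]]]
  [C [L [R v]] or [C [C [L [L [R v]] and [R v]]] or [L [R v]]]]
  [C [C [L [R v]] or [C [L [L [R v]] and [R v]]]] or [L [R v]]]
  [C [C [C [L [R v]]] or [L [L [R v]] and [R v]]] or [L [R v]]]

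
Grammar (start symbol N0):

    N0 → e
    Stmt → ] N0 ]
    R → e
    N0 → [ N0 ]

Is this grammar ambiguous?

Unambiguous

Only N0 is reachable from N0; ignoring the rest: L(N0) is { openⁿ atom closeⁿ : n ≥ 0 }. The bracket depth fixes n, and the derivation is forced at every step.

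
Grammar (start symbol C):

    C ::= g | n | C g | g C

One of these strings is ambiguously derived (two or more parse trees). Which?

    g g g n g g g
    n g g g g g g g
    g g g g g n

g g g n g g g

g g g n g g g: 20 trees
n g g g g g g g: 1 tree
g g g g g n: 1 tree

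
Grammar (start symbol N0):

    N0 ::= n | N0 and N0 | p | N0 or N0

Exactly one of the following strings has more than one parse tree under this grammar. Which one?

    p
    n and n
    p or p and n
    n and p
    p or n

p or p and n

p: 1 tree
n and n: 1 tree
p or p and n: 2 trees
n and p: 1 tree
p or n: 1 tree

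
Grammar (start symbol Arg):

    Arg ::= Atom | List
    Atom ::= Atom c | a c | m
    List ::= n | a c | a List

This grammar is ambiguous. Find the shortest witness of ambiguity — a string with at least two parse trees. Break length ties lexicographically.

a c

length 1: no string has ≥2 trees
length 2: a c has 2 parse trees

Two derivations of a c:
  Arg ⇒ Atom ⇒ a c
  Arg ⇒ List ⇒ a c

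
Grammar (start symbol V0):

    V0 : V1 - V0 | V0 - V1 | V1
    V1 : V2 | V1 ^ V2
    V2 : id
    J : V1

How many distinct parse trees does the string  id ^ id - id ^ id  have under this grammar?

Parse trees for id ^ id - id ^ id:
  [V0 [V1 [V1 [V2 id]] ^ [V2 id]] - [V0 [V1 [V1 [V2 id]] ^ [V2 id]]]]
  [V0 [V0 [V1 [V1 [V2 id]] ^ [V2 id]]] - [V1 [V1 [V2 id]] ^ [V2 id]]]

2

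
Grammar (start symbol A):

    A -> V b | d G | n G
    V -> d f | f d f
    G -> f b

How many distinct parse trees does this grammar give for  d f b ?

Parse trees for d f b:
  [A [V d f] b]
  [A d [G f b]]

2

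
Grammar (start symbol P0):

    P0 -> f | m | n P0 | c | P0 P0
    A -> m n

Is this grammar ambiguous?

Witness: c c c

Derivation 1: P0 ⇒ P0 P0 ⇒ c P0 ⇒ c P0 P0 ⇒ c c P0 ⇒ c c c
Derivation 2: P0 ⇒ P0 P0 ⇒ P0 P0 P0 ⇒ c P0 P0 ⇒ c c P0 ⇒ c c c

Two distinct leftmost derivations for the same string.

Ambiguous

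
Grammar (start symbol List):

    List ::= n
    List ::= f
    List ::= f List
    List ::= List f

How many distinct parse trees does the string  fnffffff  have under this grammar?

7

Parse trees for fnffffff:
  [List f [List [List [List [List [List [List [List n] f] f] f] f] f] f]]
  [List [List f [List [List [List [List [List [List n] f] f] f] f] f]] f]
  [List [List [List f [List [List [List [List [List n] f] f] f] f]] f] f]
  [List [List [List [List f [List [List [List [List n] f] f] f]] f] f] f]
  [List [List [List [List [List f [List [List [List n] f] f]] f] f] f] f]
  [List [List [List [List [List [List f [List [List n] f]] f] f] f] f] f]
  [List [List [List [List [List [List [List f [List n]] f] f] f] f] f] f]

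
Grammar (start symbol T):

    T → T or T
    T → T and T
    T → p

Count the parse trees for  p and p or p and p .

Parse trees for p and p or p and p:
  [T [T [T p] and [T p]] or [T [T p] and [T p]]]
  [T [T p] and [T [T p] or [T [T p] and [T p]]]]
  [T [T p] and [T [T [T p] or [T p]] and [T p]]]
  [T [T [T [T p] and [T p]] or [T p]] and [T p]]
  [T [T [T p] and [T [T p] or [T p]]] and [T p]]

5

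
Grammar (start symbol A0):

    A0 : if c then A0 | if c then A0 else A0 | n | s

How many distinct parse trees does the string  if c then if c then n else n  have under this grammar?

2

Parse trees for if c then if c then n else n:
  [A0 if c then [A0 if c then [A0 n] else [A0 n]]]
  [A0 if c then [A0 if c then [A0 n]] else [A0 n]]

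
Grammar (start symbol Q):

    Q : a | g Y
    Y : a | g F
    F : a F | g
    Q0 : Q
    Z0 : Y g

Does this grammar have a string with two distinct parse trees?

Only Q, Y, F are reachable from Q; ignoring the rest: The reachable rules are right-linear with at most one rule per (nonterminal, next-terminal) pair. Each input token forces the next rule, so parsing is deterministic.

Unambiguous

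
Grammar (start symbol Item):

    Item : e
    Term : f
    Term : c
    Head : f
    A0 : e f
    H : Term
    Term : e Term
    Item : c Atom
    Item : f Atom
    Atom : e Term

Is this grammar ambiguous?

Only Item, Atom, Term are reachable from Item; ignoring the rest: Each reachable nonterminal has at most one production per leading terminal, and all productions are right-linear; the derivation is determined token-by-token.

Unambiguous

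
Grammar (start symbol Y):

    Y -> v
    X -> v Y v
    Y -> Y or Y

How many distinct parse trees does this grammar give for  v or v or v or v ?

Parse trees for v or v or v or v:
  [Y [Y v] or [Y [Y v] or [Y [Y v] or [Y v]]]]
  [Y [Y v] or [Y [Y [Y v] or [Y v]] or [Y v]]]
  [Y [Y [Y v] or [Y v]] or [Y [Y v] or [Y v]]]
  [Y [Y [Y v] or [Y [Y v] or [Y v]]] or [Y v]]
  [Y [Y [Y [Y v] or [Y v]] or [Y v]] or [Y v]]

5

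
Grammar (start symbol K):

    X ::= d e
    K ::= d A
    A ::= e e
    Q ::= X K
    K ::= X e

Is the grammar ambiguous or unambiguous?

Ambiguous

Witness: d e e

Derivation 1: K ⇒ d A ⇒ d e e
Derivation 2: K ⇒ X e ⇒ d e e

Two distinct leftmost derivations for the same string.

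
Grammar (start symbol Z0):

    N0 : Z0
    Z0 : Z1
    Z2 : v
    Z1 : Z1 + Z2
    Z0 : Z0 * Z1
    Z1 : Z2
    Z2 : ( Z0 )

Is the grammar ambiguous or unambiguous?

(N0 is unreachable from Z0, so its rules don't affect L(Z0).) Z0 → Z0 * Z1 | Z1  ;  Z1 → Z1 + Z2 | Z2  — a left-associative chain with Z2 at the bottom. Each string factors uniquely by precedence.

Unambiguous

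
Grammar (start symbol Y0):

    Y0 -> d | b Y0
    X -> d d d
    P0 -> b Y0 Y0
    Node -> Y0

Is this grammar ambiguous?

Unambiguous

Only Y0 is reachable from Y0; ignoring the rest: Each reachable nonterminal has at most one production per leading terminal, and all productions are right-linear; the derivation is determined token-by-token.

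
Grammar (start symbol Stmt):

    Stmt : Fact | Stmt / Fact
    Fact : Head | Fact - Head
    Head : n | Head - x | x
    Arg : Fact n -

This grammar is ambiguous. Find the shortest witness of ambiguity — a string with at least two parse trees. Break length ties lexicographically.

length 1: no string has ≥2 trees
length 3: n - x has 2 parse trees

Two derivations of n - x:
  Stmt ⇒ Fact ⇒ Head ⇒ Head - x ⇒ n - x
  Stmt ⇒ Fact ⇒ Fact - Head ⇒ Head - Head ⇒ n - Head ⇒ n - x

n - x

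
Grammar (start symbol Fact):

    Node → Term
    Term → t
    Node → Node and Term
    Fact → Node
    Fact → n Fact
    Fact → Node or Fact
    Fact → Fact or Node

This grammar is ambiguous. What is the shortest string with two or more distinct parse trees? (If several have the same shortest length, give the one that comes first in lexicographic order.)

t or t

length 1: no string has ≥2 trees
length 2: no string has ≥2 trees
length 3: t or t has 2 parse trees

Two derivations of t or t:
  Fact ⇒ Node or Fact ⇒ Term or Fact ⇒ t or Fact ⇒ t or Node ⇒ t or Term ⇒ t or t
  Fact ⇒ Fact or Node ⇒ Node or Node ⇒ Term or Node ⇒ t or Node ⇒ t or Term ⇒ t or t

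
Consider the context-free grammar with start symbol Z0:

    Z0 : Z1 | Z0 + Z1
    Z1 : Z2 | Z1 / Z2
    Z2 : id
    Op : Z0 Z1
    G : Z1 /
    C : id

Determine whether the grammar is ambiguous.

Only Z0, Z1, Z2 are reachable from Z0; ignoring the rest: This is a standard precedence ladder (Z0 over Z1 over Z2), with each level left-recursive on its own operator ('+' at Z0, '/' at Z1). That structure is LR(1), hence unambiguous.

Unambiguous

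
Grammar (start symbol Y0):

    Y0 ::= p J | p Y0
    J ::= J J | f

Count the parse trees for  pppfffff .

Parse trees for pppfffff (showing first 6 of 14):
  [Y0 p [Y0 p [Y0 p [J [J f] [J [J f] [J [J f] [J [J f] [J f]]]]]]]]
  [Y0 p [Y0 p [Y0 p [J [J f] [J [J f] [J [J [J f] [J f]] [J f]]]]]]]
  [Y0 p [Y0 p [Y0 p [J [J f] [J [J [J f] [J f]] [J [J f] [J f]]]]]]]
  [Y0 p [Y0 p [Y0 p [J [J f] [J [J [J f] [J [J f] [J f]]] [J f]]]]]]
  [Y0 p [Y0 p [Y0 p [J [J f] [J [J [J [J f] [J f]] [J f]] [J f]]]]]]
  [Y0 p [Y0 p [Y0 p [J [J [J f] [J f]] [J [J f] [J [J f] [J f]]]]]]]

14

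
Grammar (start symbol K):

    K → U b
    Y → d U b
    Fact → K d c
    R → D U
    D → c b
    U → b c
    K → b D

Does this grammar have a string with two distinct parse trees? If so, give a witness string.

Witness: b c b

Derivation 1: K ⇒ U b ⇒ b c b
Derivation 2: K ⇒ b D ⇒ b c b

Two distinct leftmost derivations for the same string.

Ambiguous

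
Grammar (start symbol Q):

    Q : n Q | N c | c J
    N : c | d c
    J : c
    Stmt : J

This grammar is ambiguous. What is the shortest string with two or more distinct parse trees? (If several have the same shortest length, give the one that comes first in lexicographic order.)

c c

length 2: c c has 2 parse trees

Two derivations of c c:
  Q ⇒ N c ⇒ c c
  Q ⇒ c J ⇒ c c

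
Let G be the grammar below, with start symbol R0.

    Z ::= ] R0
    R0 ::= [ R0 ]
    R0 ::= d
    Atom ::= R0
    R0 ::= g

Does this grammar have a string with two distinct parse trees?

Unambiguous

(Z, Atom are unreachable from R0, so their rules don't affect L(R0).) Each string is a nest of matched brackets around a single atom. An opening bracket forces the recursive rule; an atom forces the base rule.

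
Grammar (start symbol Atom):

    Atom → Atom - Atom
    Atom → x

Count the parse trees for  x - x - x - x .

Parse trees for x - x - x - x:
  [Atom [Atom x] - [Atom [Atom x] - [Atom [Atom x] - [Atom x]]]]
  [Atom [Atom x] - [Atom [Atom [Atom x] - [Atom x]] - [Atom x]]]
  [Atom [Atom [Atom x] - [Atom x]] - [Atom [Atom x] - [Atom x]]]
  [Atom [Atom [Atom x] - [Atom [Atom x] - [Atom x]]] - [Atom x]]
  [Atom [Atom [Atom [Atom x] - [Atom x]] - [Atom x]] - [Atom x]]

5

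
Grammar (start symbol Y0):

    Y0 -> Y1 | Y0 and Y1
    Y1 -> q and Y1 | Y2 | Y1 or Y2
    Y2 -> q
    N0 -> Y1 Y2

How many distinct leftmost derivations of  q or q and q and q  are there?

2

Parse trees for q or q and q and q:
  [Y0 [Y0 [Y1 [Y1 [Y2 q]] or [Y2 q]]] and [Y1 q and [Y1 [Y2 q]]]]
  [Y0 [Y0 [Y0 [Y1 [Y1 [Y2 q]] or [Y2 q]]] and [Y1 [Y2 q]]] and [Y1 [Y2 q]]]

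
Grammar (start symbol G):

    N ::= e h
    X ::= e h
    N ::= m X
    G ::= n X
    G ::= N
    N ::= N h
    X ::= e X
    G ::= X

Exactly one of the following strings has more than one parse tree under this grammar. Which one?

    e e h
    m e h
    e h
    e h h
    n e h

e h

e e h: 1 tree
m e h: 1 tree
e h: 2 trees
e h h: 1 tree
n e h: 1 tree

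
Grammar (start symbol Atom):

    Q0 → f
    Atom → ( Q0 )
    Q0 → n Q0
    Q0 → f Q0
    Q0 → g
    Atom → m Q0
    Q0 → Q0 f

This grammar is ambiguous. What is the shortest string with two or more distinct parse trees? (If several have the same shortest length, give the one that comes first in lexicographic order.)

length 2: no string has ≥2 trees
length 3: m f f has 2 parse trees

Two derivations of m f f:
  Atom ⇒ m Q0 ⇒ m f Q0 ⇒ m f f
  Atom ⇒ m Q0 ⇒ m Q0 f ⇒ m f f

m f f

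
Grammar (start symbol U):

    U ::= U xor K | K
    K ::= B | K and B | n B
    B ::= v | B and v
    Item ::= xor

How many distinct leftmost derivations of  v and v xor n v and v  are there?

Parse trees for v and v xor n v and v:
  [U [U [K [B [B v] and v]]] xor [K [K n [B v]] and [B v]]]
  [U [U [K [B [B v] and v]]] xor [K n [B [B v] and v]]]
  [U [U [K [K [B v]] and [B v]]] xor [K [K n [B v]] and [B v]]]
  [U [U [K [K [B v]] and [B v]]] xor [K n [B [B v] and v]]]

4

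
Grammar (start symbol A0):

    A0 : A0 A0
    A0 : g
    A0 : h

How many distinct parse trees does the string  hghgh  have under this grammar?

14

Parse trees for hghgh (showing first 6 of 14):
  [A0 [A0 h] [A0 [A0 g] [A0 [A0 h] [A0 [A0 g] [A0 h]]]]]
  [A0 [A0 h] [A0 [A0 g] [A0 [A0 [A0 h] [A0 g]] [A0 h]]]]
  [A0 [A0 h] [A0 [A0 [A0 g] [A0 h]] [A0 [A0 g] [A0 h]]]]
  [A0 [A0 h] [A0 [A0 [A0 g] [A0 [A0 h] [A0 g]]] [A0 h]]]
  [A0 [A0 h] [A0 [A0 [A0 [A0 g] [A0 h]] [A0 g]] [A0 h]]]
  [A0 [A0 [A0 h] [A0 g]] [A0 [A0 h] [A0 [A0 g] [A0 h]]]]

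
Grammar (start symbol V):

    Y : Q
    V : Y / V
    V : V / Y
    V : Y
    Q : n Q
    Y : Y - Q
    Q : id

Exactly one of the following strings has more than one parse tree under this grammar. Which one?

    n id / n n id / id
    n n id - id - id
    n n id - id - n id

n id / n n id / id

n id / n n id / id: 4 trees
n n id - id - id: 1 tree
n n id - id - n id: 1 tree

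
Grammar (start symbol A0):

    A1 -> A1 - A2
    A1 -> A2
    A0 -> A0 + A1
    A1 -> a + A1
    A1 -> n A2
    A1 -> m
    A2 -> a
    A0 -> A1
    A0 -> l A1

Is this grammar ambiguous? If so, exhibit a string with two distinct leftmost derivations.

Witness: a + a

Derivation 1: A0 ⇒ A0 + A1 ⇒ A1 + A1 ⇒ A2 + A1 ⇒ a + A1 ⇒ a + A2 ⇒ a + a
Derivation 2: A0 ⇒ A1 ⇒ a + A1 ⇒ a + A2 ⇒ a + a

Two distinct leftmost derivations for the same string.

Ambiguous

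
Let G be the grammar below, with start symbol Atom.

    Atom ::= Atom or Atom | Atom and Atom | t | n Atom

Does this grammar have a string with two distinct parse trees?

Ambiguous

Witness: n t and t

Derivation 1: Atom ⇒ Atom and Atom ⇒ n Atom and Atom ⇒ n t and Atom ⇒ n t and t
Derivation 2: Atom ⇒ n Atom ⇒ n Atom and Atom ⇒ n t and Atom ⇒ n t and t

Two distinct leftmost derivations for the same string.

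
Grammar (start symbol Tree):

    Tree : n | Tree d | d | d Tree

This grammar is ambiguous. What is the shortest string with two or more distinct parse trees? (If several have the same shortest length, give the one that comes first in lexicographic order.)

d d

length 1: no string has ≥2 trees
length 2: d d has 2 parse trees

Two derivations of d d:
  Tree ⇒ Tree d ⇒ d d
  Tree ⇒ d Tree ⇒ d d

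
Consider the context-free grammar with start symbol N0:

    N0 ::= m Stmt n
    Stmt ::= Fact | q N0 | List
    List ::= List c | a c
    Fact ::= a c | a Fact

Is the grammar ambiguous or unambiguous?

Witness: m a c n

Derivation 1: N0 ⇒ m Stmt n ⇒ m Fact n ⇒ m a c n
Derivation 2: N0 ⇒ m Stmt n ⇒ m List n ⇒ m a c n

Two distinct leftmost derivations for the same string.

Ambiguous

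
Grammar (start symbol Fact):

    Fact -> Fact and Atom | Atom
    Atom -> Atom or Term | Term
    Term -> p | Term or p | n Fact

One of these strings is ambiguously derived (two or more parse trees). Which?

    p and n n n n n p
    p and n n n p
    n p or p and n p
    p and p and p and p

p and n n n n n p: 1 tree
p and n n n p: 1 tree
n p or p and n p: 6 trees
p and p and p and p: 1 tree

n p or p and n p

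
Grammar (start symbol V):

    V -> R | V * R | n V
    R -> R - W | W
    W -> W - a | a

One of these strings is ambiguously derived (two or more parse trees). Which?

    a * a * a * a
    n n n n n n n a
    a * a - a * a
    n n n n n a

a * a - a * a

a * a * a * a: 1 tree
n n n n n n n a: 1 tree
a * a - a * a: 2 trees
n n n n n a: 1 tree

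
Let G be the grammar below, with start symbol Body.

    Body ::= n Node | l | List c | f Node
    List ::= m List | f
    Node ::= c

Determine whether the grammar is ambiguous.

Ambiguous

Witness: f c

Derivation 1: Body ⇒ List c ⇒ f c
Derivation 2: Body ⇒ f Node ⇒ f c

Two distinct leftmost derivations for the same string.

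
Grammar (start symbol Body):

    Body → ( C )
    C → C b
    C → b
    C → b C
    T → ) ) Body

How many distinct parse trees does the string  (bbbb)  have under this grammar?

8

Parse trees for (bbbb):
  [Body ( [C [C [C [C b] b] b] b] )]
  [Body ( [C [C [C b [C b]] b] b] )]
  [Body ( [C [C b [C [C b] b]] b] )]
  [Body ( [C [C b [C b [C b]]] b] )]
  [Body ( [C b [C [C [C b] b] b]] )]
  [Body ( [C b [C [C b [C b]] b]] )]
  [Body ( [C b [C b [C [C b] b]]] )]
  [Body ( [C b [C b [C b [C b]]]] )]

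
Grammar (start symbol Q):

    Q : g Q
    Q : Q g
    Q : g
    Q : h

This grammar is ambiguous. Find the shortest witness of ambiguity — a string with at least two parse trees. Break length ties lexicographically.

length 1: no string has ≥2 trees
length 2: g g has 2 parse trees

Two derivations of g g:
  Q ⇒ g Q ⇒ g g
  Q ⇒ Q g ⇒ g g

g g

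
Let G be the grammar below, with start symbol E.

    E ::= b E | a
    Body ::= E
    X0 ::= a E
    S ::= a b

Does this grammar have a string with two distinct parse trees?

Unambiguous

(Body, X0, S are unreachable from E, so their rules don't affect L(E).) The reachable rules are right-linear with at most one rule per (nonterminal, next-terminal) pair. Each input token forces the next rule, so parsing is deterministic.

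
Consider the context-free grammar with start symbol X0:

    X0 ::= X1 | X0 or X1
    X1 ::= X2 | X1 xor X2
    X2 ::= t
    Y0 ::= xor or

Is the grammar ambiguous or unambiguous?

Unambiguous

Only X0, X1, X2 are reachable from X0; ignoring the rest: X0 → X0 or X1 | X1  ;  X1 → X1 xor X2 | X2  — a left-associative chain with X2 at the bottom. Each string factors uniquely by precedence.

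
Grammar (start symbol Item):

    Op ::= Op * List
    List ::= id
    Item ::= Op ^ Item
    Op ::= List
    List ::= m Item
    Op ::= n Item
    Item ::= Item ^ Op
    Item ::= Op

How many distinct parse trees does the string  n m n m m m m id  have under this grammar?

1

Parse trees for n m n m m m m id:
  [Item [Op n [Item [Op [List m [Item [Op n [Item [Op [List m [Item [Op [List m [Item [Op [List m [Item [Op [List m [Item [Op [List id]]]]]]]]]]]]]]]]]]]]]]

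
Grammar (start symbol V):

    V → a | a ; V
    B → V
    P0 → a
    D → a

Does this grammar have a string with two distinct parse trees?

Unambiguous

(B, P0, D are unreachable from V, so their rules don't affect L(V).) The reachable grammar is A → atom sep A | atom. Each atom is followed by either the separator (recurse) or end-of-string (stop) — no choice point.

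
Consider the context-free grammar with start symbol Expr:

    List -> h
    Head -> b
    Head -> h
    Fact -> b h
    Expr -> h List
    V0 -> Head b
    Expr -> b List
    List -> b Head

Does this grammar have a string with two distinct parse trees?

(V0, Fact are unreachable from Expr, so their rules don't affect L(Expr).) Each reachable nonterminal has at most one production per leading terminal, and all productions are right-linear; the derivation is determined token-by-token.

Unambiguous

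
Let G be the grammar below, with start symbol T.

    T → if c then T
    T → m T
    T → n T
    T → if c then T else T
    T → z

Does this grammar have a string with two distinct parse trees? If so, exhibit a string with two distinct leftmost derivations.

Witness: if c then if c then z else z

Derivation 1: T ⇒ if c then T ⇒ if c then if c then T else T ⇒ if c then if c then z else T ⇒ if c then if c then z else z
Derivation 2: T ⇒ if c then T else T ⇒ if c then if c then T else T ⇒ if c then if c then z else T ⇒ if c then if c then z else z

Two distinct leftmost derivations for the same string.

Ambiguous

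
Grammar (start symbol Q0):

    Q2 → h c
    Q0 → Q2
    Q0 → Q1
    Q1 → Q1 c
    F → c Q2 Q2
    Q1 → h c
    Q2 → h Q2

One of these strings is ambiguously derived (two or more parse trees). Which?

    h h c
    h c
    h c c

h h c: 1 tree
h c: 2 trees
h c c: 1 tree

h c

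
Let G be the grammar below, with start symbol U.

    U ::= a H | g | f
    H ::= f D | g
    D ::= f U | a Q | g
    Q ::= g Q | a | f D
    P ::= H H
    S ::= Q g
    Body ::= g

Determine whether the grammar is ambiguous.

(P, S, Body are unreachable from U, so their rules don't affect L(U).) Each reachable nonterminal has at most one production per leading terminal, and all productions are right-linear; the derivation is determined token-by-token.

Unambiguous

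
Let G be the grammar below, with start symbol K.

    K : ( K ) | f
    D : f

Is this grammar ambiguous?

(D is unreachable from K, so its rules don't affect L(K).) Each string is a nest of matched brackets around a single atom. An opening bracket forces the recursive rule; an atom forces the base rule.

Unambiguous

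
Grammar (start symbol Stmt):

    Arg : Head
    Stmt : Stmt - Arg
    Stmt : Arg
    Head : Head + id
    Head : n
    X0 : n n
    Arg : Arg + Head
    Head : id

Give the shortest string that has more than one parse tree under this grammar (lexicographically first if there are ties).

length 1: no string has ≥2 trees
length 3: id + id has 2 parse trees

Two derivations of id + id:
  Stmt ⇒ Arg ⇒ Head ⇒ Head + id ⇒ id + id
  Stmt ⇒ Arg ⇒ Arg + Head ⇒ Head + Head ⇒ id + Head ⇒ id + id

id + id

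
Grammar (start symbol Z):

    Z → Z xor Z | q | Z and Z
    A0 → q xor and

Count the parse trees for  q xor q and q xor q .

Parse trees for q xor q and q xor q:
  [Z [Z q] xor [Z [Z [Z q] and [Z q]] xor [Z q]]]
  [Z [Z q] xor [Z [Z q] and [Z [Z q] xor [Z q]]]]
  [Z [Z [Z q] xor [Z [Z q] and [Z q]]] xor [Z q]]
  [Z [Z [Z [Z q] xor [Z q]] and [Z q]] xor [Z q]]
  [Z [Z [Z q] xor [Z q]] and [Z [Z q] xor [Z q]]]

5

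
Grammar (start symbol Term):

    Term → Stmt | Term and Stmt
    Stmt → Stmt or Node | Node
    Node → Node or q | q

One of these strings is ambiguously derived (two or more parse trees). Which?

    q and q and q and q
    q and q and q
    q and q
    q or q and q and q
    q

q and q and q and q: 1 tree
q and q and q: 1 tree
q and q: 1 tree
q or q and q and q: 2 trees
q: 1 tree

q or q and q and q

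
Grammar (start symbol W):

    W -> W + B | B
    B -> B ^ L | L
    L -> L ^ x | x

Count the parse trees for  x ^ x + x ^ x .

4

Parse trees for x ^ x + x ^ x:
  [W [W [B [B [L x]] ^ [L x]]] + [B [B [L x]] ^ [L x]]]
  [W [W [B [B [L x]] ^ [L x]]] + [B [L [L x] ^ x]]]
  [W [W [B [L [L x] ^ x]]] + [B [B [L x]] ^ [L x]]]
  [W [W [B [L [L x] ^ x]]] + [B [L [L x] ^ x]]]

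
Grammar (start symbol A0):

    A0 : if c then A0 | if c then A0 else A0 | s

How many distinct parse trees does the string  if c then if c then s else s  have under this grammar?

Parse trees for if c then if c then s else s:
  [A0 if c then [A0 if c then [A0 s] else [A0 s]]]
  [A0 if c then [A0 if c then [A0 s]] else [A0 s]]

2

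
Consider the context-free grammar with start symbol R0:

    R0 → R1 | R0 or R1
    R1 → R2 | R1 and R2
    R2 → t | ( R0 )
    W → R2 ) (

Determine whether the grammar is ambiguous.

Unambiguous

Only R0, R1, R2 are reachable from R0; ignoring the rest: R0 → R0 or R1 | R1  ;  R1 → R1 and R2 | R2  — a left-associative chain with R2 at the bottom. Each string factors uniquely by precedence.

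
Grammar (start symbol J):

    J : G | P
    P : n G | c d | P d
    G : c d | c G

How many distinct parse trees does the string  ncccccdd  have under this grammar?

1

Parse trees for ncccccdd:
  [J [P [P n [G c [G c [G c [G c [G c d]]]]]] d]]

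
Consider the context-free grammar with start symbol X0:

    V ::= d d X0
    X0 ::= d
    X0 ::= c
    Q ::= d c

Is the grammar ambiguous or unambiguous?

Unambiguous

Only X0 is reachable from X0; ignoring the rest: The reachable rules are right-linear with at most one rule per (nonterminal, next-terminal) pair. Each input token forces the next rule, so parsing is deterministic.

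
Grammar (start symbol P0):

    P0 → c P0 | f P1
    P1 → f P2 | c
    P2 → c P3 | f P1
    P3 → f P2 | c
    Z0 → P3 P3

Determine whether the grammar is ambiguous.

Unambiguous

Only P0, P1, P2, P3 are reachable from P0; ignoring the rest: Restricted to the reachable nonterminals, every rule has the form A → t or A → t B, and no two rules for the same A share a first terminal. The grammar encodes a DFA — one run per string.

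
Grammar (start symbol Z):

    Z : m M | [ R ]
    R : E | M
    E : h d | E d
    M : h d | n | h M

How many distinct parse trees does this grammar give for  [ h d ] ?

2

Parse trees for [ h d ]:
  [Z [ [R [E h d]] ]]
  [Z [ [R [M h d]] ]]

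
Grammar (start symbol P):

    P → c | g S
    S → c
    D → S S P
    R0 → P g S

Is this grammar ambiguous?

Only P, S are reachable from P; ignoring the rest: Restricted to the reachable nonterminals, every rule has the form A → t or A → t B, and no two rules for the same A share a first terminal. The grammar encodes a DFA — one run per string.

Unambiguous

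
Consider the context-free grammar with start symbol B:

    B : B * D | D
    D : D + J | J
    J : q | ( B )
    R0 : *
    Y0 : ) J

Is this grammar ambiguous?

Only B, D, J are reachable from B; ignoring the rest: B → B * D | D  ;  D → D + J | J  — a left-associative chain with J at the bottom. Each string factors uniquely by precedence.

Unambiguous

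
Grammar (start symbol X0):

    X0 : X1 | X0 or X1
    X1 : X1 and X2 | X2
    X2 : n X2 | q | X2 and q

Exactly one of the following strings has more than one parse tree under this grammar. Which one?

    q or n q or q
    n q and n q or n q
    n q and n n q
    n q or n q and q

n q or n q and q

q or n q or q: 1 tree
n q and n q or n q: 1 tree
n q and n n q: 1 tree
n q or n q and q: 3 trees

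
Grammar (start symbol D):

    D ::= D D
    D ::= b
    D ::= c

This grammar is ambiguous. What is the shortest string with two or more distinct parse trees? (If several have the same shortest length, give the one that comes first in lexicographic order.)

b b b

length 1: no string has ≥2 trees
length 2: no string has ≥2 trees
length 3: b b b has 2 parse trees

Two derivations of b b b:
  D ⇒ D D ⇒ D D D ⇒ b D D ⇒ b b D ⇒ b b b
  D ⇒ D D ⇒ b D ⇒ b D D ⇒ b b D ⇒ b b b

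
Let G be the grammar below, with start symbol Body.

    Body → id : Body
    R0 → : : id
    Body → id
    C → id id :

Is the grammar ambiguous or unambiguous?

Unambiguous

(R0, C are unreachable from Body, so their rules don't affect L(Body).) Right-recursive list with a separator: after each atom, whether the separator follows determines the rule. One parse per string.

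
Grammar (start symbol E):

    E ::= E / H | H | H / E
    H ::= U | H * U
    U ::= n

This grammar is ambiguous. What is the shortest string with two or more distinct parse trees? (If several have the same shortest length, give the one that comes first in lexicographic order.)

length 1: no string has ≥2 trees
length 3: n / n has 2 parse trees

Two derivations of n / n:
  E ⇒ E / H ⇒ H / H ⇒ U / H ⇒ n / H ⇒ n / U ⇒ n / n
  E ⇒ H / E ⇒ U / E ⇒ n / E ⇒ n / H ⇒ n / U ⇒ n / n

n / n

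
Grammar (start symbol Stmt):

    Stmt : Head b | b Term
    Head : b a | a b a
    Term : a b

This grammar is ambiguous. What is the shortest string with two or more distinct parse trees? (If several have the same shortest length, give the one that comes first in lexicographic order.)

b a b

length 3: b a b has 2 parse trees

Two derivations of b a b:
  Stmt ⇒ Head b ⇒ b a b
  Stmt ⇒ b Term ⇒ b a b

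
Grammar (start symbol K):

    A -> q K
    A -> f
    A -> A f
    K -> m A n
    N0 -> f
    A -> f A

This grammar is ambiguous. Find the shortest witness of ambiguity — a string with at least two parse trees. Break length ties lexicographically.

length 3: no string has ≥2 trees
length 4: m f f n has 2 parse trees

Two derivations of m f f n:
  K ⇒ m A n ⇒ m A f n ⇒ m f f n
  K ⇒ m A n ⇒ m f A n ⇒ m f f n

m f f n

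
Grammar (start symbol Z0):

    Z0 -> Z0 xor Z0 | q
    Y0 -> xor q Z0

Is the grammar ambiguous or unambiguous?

Witness: q xor q xor q

Derivation 1: Z0 ⇒ Z0 xor Z0 ⇒ Z0 xor Z0 xor Z0 ⇒ q xor Z0 xor Z0 ⇒ q xor q xor Z0 ⇒ q xor q xor q
Derivation 2: Z0 ⇒ Z0 xor Z0 ⇒ q xor Z0 ⇒ q xor Z0 xor Z0 ⇒ q xor q xor Z0 ⇒ q xor q xor q

Two distinct leftmost derivations for the same string.

Ambiguous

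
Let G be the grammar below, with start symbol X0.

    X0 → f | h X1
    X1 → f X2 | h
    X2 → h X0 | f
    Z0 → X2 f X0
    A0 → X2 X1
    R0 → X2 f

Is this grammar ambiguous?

Unambiguous

(Z0, A0, R0 are unreachable from X0, so their rules don't affect L(X0).) The reachable rules are right-linear with at most one rule per (nonterminal, next-terminal) pair. Each input token forces the next rule, so parsing is deterministic.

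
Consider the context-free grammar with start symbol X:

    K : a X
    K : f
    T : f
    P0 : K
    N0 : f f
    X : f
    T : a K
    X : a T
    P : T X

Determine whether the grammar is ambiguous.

Unambiguous

(N0, P, P0 are unreachable from X, so their rules don't affect L(X).) Restricted to the reachable nonterminals, every rule has the form A → t or A → t B, and no two rules for the same A share a first terminal. The grammar encodes a DFA — one run per string.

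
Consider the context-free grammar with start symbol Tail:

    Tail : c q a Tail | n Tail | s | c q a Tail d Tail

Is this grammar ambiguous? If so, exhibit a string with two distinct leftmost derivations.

Ambiguous

Witness: c q a c q a s d s

Derivation 1: Tail ⇒ c q a Tail ⇒ c q a c q a Tail d Tail ⇒ c q a c q a s d Tail ⇒ c q a c q a s d s
Derivation 2: Tail ⇒ c q a Tail d Tail ⇒ c q a c q a Tail d Tail ⇒ c q a c q a s d Tail ⇒ c q a c q a s d s

Two distinct leftmost derivations for the same string.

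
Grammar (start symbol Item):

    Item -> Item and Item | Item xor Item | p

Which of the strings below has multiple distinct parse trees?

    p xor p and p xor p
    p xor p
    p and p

p xor p and p xor p

p xor p and p xor p: 5 trees
p xor p: 1 tree
p and p: 1 tree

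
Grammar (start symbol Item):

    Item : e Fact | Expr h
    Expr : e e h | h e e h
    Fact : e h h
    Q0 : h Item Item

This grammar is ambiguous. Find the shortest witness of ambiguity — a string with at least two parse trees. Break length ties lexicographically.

e e h h

length 4: e e h h has 2 parse trees

Two derivations of e e h h:
  Item ⇒ e Fact ⇒ e e h h
  Item ⇒ Expr h ⇒ e e h h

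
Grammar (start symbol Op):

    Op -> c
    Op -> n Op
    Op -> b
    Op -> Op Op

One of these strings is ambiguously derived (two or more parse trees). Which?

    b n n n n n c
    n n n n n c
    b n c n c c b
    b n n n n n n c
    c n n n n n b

b n c n c c b

b n n n n n c: 1 tree
n n n n n c: 1 tree
b n c n c c b: 43 trees
b n n n n n n c: 1 tree
c n n n n n b: 1 tree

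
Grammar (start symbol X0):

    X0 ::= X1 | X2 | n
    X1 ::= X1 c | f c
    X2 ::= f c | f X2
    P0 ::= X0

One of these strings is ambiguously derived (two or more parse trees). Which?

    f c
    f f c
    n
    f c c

f c: 2 trees
f f c: 1 tree
n: 1 tree
f c c: 1 tree

f c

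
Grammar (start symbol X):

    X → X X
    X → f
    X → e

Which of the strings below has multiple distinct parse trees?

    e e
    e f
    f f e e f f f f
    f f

f f e e f f f f

e e: 1 tree
e f: 1 tree
f f e e f f f f: 429 trees
f f: 1 tree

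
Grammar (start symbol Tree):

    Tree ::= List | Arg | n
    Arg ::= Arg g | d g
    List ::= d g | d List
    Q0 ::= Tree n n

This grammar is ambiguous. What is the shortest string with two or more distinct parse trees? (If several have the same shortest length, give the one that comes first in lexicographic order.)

length 1: no string has ≥2 trees
length 2: d g has 2 parse trees

Two derivations of d g:
  Tree ⇒ List ⇒ d g
  Tree ⇒ Arg ⇒ d g

d g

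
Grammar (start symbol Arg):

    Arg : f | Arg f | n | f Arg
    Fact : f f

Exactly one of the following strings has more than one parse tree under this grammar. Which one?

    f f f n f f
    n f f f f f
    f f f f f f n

f f f n f f

f f f n f f: 10 trees
n f f f f f: 1 tree
f f f f f f n: 1 tree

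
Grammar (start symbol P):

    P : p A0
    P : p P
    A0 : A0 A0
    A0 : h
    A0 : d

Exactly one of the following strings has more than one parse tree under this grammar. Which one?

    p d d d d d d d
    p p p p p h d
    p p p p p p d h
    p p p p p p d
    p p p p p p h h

p d d d d d d d

p d d d d d d d: 132 trees
p p p p p h d: 1 tree
p p p p p p d h: 1 tree
p p p p p p d: 1 tree
p p p p p p h h: 1 tree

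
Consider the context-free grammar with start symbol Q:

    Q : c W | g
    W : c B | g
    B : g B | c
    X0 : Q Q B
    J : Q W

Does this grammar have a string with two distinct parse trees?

Unambiguous

(X0, J are unreachable from Q, so their rules don't affect L(Q).) Restricted to the reachable nonterminals, every rule has the form A → t or A → t B, and no two rules for the same A share a first terminal. The grammar encodes a DFA — one run per string.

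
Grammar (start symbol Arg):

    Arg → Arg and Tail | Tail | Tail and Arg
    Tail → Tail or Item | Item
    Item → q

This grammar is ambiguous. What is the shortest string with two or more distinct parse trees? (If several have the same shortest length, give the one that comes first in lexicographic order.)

q and q

length 1: no string has ≥2 trees
length 3: q and q has 2 parse trees

Two derivations of q and q:
  Arg ⇒ Arg and Tail ⇒ Tail and Tail ⇒ Item and Tail ⇒ q and Tail ⇒ q and Item ⇒ q and q
  Arg ⇒ Tail and Arg ⇒ Item and Arg ⇒ q and Arg ⇒ q and Tail ⇒ q and Item ⇒ q and q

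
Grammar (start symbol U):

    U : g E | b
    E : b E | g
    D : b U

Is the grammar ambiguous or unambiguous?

Only U, E are reachable from U; ignoring the rest: Restricted to the reachable nonterminals, every rule has the form A → t or A → t B, and no two rules for the same A share a first terminal. The grammar encodes a DFA — one run per string.

Unambiguous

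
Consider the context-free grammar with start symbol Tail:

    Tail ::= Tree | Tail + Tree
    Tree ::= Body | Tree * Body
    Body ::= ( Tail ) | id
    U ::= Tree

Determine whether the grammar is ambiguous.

Unambiguous

Only Tail, Tree, Body are reachable from Tail; ignoring the rest: This is a standard precedence ladder (Tail over Tree over Body), with each level left-recursive on its own operator ('+' at Tail, '*' at Tree). That structure is LR(1), hence unambiguous.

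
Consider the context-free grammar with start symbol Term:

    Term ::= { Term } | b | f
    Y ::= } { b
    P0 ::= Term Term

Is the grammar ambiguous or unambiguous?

Unambiguous

(Y, P0 are unreachable from Term, so their rules don't affect L(Term).) Each string is a nest of matched brackets around a single atom. An opening bracket forces the recursive rule; an atom forces the base rule.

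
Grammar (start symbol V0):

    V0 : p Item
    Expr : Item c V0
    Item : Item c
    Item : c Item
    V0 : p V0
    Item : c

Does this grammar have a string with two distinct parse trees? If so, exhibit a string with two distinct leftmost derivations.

Witness: p c c

Derivation 1: V0 ⇒ p Item ⇒ p Item c ⇒ p c c
Derivation 2: V0 ⇒ p Item ⇒ p c Item ⇒ p c c

Two distinct leftmost derivations for the same string.

Ambiguous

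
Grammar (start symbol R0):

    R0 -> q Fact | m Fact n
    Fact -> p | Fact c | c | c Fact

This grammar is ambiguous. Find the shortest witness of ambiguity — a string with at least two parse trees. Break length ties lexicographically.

length 2: no string has ≥2 trees
length 3: q c c has 2 parse trees

Two derivations of q c c:
  R0 ⇒ q Fact ⇒ q Fact c ⇒ q c c
  R0 ⇒ q Fact ⇒ q c Fact ⇒ q c c

q c c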